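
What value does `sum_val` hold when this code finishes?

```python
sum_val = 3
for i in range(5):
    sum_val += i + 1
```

Let's trace through this code step by step.

Initialize: sum_val = 3
Entering loop: for i in range(5):

After execution: sum_val = 18
18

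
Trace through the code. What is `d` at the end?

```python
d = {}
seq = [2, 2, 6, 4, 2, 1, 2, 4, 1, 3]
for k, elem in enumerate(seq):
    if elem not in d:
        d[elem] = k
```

Let's trace through this code step by step.

Initialize: d = {}
Initialize: seq = [2, 2, 6, 4, 2, 1, 2, 4, 1, 3]
Entering loop: for k, elem in enumerate(seq):

After execution: d = {2: 0, 6: 2, 4: 3, 1: 5, 3: 9}
{2: 0, 6: 2, 4: 3, 1: 5, 3: 9}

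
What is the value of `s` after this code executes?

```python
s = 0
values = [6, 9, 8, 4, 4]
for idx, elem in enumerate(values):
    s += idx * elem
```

Let's trace through this code step by step.

Initialize: s = 0
Initialize: values = [6, 9, 8, 4, 4]
Entering loop: for idx, elem in enumerate(values):

After execution: s = 53
53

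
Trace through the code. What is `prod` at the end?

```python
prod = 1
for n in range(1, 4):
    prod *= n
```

Let's trace through this code step by step.

Initialize: prod = 1
Entering loop: for n in range(1, 4):

After execution: prod = 6
6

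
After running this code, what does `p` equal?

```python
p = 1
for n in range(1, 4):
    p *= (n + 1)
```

Let's trace through this code step by step.

Initialize: p = 1
Entering loop: for n in range(1, 4):

After execution: p = 24
24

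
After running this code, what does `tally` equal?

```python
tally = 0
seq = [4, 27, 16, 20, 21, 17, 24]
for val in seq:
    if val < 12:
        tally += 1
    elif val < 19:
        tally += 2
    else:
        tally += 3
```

Let's trace through this code step by step.

Initialize: tally = 0
Initialize: seq = [4, 27, 16, 20, 21, 17, 24]
Entering loop: for val in seq:

After execution: tally = 17
17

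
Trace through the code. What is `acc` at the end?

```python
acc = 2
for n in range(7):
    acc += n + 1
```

Let's trace through this code step by step.

Initialize: acc = 2
Entering loop: for n in range(7):

After execution: acc = 30
30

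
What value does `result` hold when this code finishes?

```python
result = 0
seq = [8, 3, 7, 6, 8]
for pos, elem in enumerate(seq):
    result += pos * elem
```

Let's trace through this code step by step.

Initialize: result = 0
Initialize: seq = [8, 3, 7, 6, 8]
Entering loop: for pos, elem in enumerate(seq):

After execution: result = 67
67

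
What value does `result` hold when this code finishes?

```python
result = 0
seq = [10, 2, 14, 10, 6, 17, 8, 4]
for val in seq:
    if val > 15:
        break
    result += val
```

Let's trace through this code step by step.

Initialize: result = 0
Initialize: seq = [10, 2, 14, 10, 6, 17, 8, 4]
Entering loop: for val in seq:

After execution: result = 42
42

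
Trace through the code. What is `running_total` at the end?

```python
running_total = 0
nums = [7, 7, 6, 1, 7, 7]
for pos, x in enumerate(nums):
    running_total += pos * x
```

Let's trace through this code step by step.

Initialize: running_total = 0
Initialize: nums = [7, 7, 6, 1, 7, 7]
Entering loop: for pos, x in enumerate(nums):

After execution: running_total = 85
85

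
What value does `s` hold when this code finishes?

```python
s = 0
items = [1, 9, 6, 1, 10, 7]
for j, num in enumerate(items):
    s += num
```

Let's trace through this code step by step.

Initialize: s = 0
Initialize: items = [1, 9, 6, 1, 10, 7]
Entering loop: for j, num in enumerate(items):

After execution: s = 34
34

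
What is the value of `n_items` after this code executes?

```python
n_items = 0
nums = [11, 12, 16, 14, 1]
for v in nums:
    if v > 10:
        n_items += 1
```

Let's trace through this code step by step.

Initialize: n_items = 0
Initialize: nums = [11, 12, 16, 14, 1]
Entering loop: for v in nums:

After execution: n_items = 4
4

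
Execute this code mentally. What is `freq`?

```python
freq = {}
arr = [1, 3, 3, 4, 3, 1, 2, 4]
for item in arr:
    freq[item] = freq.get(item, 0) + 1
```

Let's trace through this code step by step.

Initialize: freq = {}
Initialize: arr = [1, 3, 3, 4, 3, 1, 2, 4]
Entering loop: for item in arr:

After execution: freq = {1: 2, 3: 3, 4: 2, 2: 1}
{1: 2, 3: 3, 4: 2, 2: 1}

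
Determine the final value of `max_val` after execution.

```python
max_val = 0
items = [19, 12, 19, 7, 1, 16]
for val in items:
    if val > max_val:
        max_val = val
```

Let's trace through this code step by step.

Initialize: max_val = 0
Initialize: items = [19, 12, 19, 7, 1, 16]
Entering loop: for val in items:

After execution: max_val = 19
19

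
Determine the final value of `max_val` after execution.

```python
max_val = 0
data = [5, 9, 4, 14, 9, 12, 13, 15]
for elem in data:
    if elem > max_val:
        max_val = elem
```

Let's trace through this code step by step.

Initialize: max_val = 0
Initialize: data = [5, 9, 4, 14, 9, 12, 13, 15]
Entering loop: for elem in data:

After execution: max_val = 15
15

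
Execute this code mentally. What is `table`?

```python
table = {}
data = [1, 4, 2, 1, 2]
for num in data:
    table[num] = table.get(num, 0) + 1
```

Let's trace through this code step by step.

Initialize: table = {}
Initialize: data = [1, 4, 2, 1, 2]
Entering loop: for num in data:

After execution: table = {1: 2, 4: 1, 2: 2}
{1: 2, 4: 1, 2: 2}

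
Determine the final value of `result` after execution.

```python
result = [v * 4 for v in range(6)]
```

Let's trace through this code step by step.

Initialize: result = [v * 4 for v in range(6)]

After execution: result = [0, 4, 8, 12, 16, 20]
[0, 4, 8, 12, 16, 20]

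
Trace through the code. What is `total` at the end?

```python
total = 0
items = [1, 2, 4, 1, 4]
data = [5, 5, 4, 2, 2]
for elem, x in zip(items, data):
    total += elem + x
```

Let's trace through this code step by step.

Initialize: total = 0
Initialize: items = [1, 2, 4, 1, 4]
Initialize: data = [5, 5, 4, 2, 2]
Entering loop: for elem, x in zip(items, data):

After execution: total = 30
30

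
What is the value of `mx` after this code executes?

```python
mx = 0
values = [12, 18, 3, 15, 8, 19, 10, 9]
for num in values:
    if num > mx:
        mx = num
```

Let's trace through this code step by step.

Initialize: mx = 0
Initialize: values = [12, 18, 3, 15, 8, 19, 10, 9]
Entering loop: for num in values:

After execution: mx = 19
19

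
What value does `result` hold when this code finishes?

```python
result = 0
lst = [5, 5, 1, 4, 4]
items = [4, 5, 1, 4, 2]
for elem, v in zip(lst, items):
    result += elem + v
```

Let's trace through this code step by step.

Initialize: result = 0
Initialize: lst = [5, 5, 1, 4, 4]
Initialize: items = [4, 5, 1, 4, 2]
Entering loop: for elem, v in zip(lst, items):

After execution: result = 35
35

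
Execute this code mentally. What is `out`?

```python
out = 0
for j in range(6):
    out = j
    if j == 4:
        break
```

Let's trace through this code step by step.

Initialize: out = 0
Entering loop: for j in range(6):

After execution: out = 4
4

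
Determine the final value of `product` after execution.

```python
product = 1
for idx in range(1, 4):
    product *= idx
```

Let's trace through this code step by step.

Initialize: product = 1
Entering loop: for idx in range(1, 4):

After execution: product = 6
6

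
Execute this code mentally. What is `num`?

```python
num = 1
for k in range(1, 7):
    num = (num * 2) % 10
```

Let's trace through this code step by step.

Initialize: num = 1
Entering loop: for k in range(1, 7):

After execution: num = 4
4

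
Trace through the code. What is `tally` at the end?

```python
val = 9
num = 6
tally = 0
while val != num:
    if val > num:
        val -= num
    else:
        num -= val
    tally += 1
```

Let's trace through this code step by step.

Initialize: val = 9
Initialize: num = 6
Initialize: tally = 0
Entering loop: while val != num:

After execution: tally = 2
2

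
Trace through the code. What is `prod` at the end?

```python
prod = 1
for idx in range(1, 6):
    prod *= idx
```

Let's trace through this code step by step.

Initialize: prod = 1
Entering loop: for idx in range(1, 6):

After execution: prod = 120
120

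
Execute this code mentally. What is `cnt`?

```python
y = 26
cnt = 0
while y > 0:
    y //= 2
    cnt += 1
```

Let's trace through this code step by step.

Initialize: y = 26
Initialize: cnt = 0
Entering loop: while y > 0:

After execution: cnt = 5
5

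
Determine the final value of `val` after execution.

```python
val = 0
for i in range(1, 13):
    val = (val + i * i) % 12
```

Let's trace through this code step by step.

Initialize: val = 0
Entering loop: for i in range(1, 13):

After execution: val = 2
2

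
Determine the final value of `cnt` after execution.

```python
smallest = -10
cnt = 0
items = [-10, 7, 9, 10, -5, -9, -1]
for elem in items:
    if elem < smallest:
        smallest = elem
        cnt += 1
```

Let's trace through this code step by step.

Initialize: smallest = -10
Initialize: cnt = 0
Initialize: items = [-10, 7, 9, 10, -5, -9, -1]
Entering loop: for elem in items:

After execution: cnt = 0
0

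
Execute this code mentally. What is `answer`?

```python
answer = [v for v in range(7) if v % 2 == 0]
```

Let's trace through this code step by step.

Initialize: answer = [v for v in range(7) if v % 2 == 0]

After execution: answer = [0, 2, 4, 6]
[0, 2, 4, 6]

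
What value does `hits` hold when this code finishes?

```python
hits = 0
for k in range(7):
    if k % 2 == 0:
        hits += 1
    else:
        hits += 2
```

Let's trace through this code step by step.

Initialize: hits = 0
Entering loop: for k in range(7):

After execution: hits = 10
10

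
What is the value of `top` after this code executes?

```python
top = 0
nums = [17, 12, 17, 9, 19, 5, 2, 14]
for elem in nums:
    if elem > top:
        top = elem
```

Let's trace through this code step by step.

Initialize: top = 0
Initialize: nums = [17, 12, 17, 9, 19, 5, 2, 14]
Entering loop: for elem in nums:

After execution: top = 19
19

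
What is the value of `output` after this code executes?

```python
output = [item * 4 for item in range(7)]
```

Let's trace through this code step by step.

Initialize: output = [item * 4 for item in range(7)]

After execution: output = [0, 4, 8, 12, 16, 20, 24]
[0, 4, 8, 12, 16, 20, 24]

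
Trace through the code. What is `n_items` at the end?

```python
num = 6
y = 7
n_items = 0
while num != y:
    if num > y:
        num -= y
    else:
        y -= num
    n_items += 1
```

Let's trace through this code step by step.

Initialize: num = 6
Initialize: y = 7
Initialize: n_items = 0
Entering loop: while num != y:

After execution: n_items = 6
6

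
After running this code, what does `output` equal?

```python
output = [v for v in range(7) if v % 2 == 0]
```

Let's trace through this code step by step.

Initialize: output = [v for v in range(7) if v % 2 == 0]

After execution: output = [0, 2, 4, 6]
[0, 2, 4, 6]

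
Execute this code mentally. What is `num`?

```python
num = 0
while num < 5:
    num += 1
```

Let's trace through this code step by step.

Initialize: num = 0
Entering loop: while num < 5:

After execution: num = 5
5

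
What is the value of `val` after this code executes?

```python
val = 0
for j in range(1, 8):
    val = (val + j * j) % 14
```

Let's trace through this code step by step.

Initialize: val = 0
Entering loop: for j in range(1, 8):

After execution: val = 0
0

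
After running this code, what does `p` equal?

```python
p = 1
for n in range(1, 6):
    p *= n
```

Let's trace through this code step by step.

Initialize: p = 1
Entering loop: for n in range(1, 6):

After execution: p = 120
120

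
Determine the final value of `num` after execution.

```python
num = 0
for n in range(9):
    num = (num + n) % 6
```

Let's trace through this code step by step.

Initialize: num = 0
Entering loop: for n in range(9):

After execution: num = 0
0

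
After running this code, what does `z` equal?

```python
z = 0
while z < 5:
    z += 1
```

Let's trace through this code step by step.

Initialize: z = 0
Entering loop: while z < 5:

After execution: z = 5
5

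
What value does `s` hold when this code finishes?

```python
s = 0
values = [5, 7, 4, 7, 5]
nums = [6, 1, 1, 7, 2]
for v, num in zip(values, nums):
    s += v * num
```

Let's trace through this code step by step.

Initialize: s = 0
Initialize: values = [5, 7, 4, 7, 5]
Initialize: nums = [6, 1, 1, 7, 2]
Entering loop: for v, num in zip(values, nums):

After execution: s = 100
100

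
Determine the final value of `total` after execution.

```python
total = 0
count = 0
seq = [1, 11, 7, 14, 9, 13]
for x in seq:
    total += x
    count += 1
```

Let's trace through this code step by step.

Initialize: total = 0
Initialize: count = 0
Initialize: seq = [1, 11, 7, 14, 9, 13]
Entering loop: for x in seq:

After execution: total = 55
55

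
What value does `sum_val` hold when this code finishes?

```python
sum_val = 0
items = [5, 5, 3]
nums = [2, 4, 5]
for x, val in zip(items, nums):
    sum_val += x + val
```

Let's trace through this code step by step.

Initialize: sum_val = 0
Initialize: items = [5, 5, 3]
Initialize: nums = [2, 4, 5]
Entering loop: for x, val in zip(items, nums):

After execution: sum_val = 24
24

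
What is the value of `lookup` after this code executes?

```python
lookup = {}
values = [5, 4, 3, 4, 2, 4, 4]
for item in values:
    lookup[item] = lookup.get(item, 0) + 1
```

Let's trace through this code step by step.

Initialize: lookup = {}
Initialize: values = [5, 4, 3, 4, 2, 4, 4]
Entering loop: for item in values:

After execution: lookup = {5: 1, 4: 4, 3: 1, 2: 1}
{5: 1, 4: 4, 3: 1, 2: 1}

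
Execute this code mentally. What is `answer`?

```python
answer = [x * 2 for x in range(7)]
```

Let's trace through this code step by step.

Initialize: answer = [x * 2 for x in range(7)]

After execution: answer = [0, 2, 4, 6, 8, 10, 12]
[0, 2, 4, 6, 8, 10, 12]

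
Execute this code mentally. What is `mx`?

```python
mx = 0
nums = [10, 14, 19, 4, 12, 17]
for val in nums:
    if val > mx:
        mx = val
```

Let's trace through this code step by step.

Initialize: mx = 0
Initialize: nums = [10, 14, 19, 4, 12, 17]
Entering loop: for val in nums:

After execution: mx = 19
19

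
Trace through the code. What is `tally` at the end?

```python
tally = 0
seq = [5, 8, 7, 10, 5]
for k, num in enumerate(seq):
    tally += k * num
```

Let's trace through this code step by step.

Initialize: tally = 0
Initialize: seq = [5, 8, 7, 10, 5]
Entering loop: for k, num in enumerate(seq):

After execution: tally = 72
72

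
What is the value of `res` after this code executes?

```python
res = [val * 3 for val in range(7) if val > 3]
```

Let's trace through this code step by step.

Initialize: res = [val * 3 for val in range(7) if val > 3]

After execution: res = [12, 15, 18]
[12, 15, 18]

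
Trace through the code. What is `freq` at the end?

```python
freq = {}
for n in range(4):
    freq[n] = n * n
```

Let's trace through this code step by step.

Initialize: freq = {}
Entering loop: for n in range(4):

After execution: freq = {0: 0, 1: 1, 2: 4, 3: 9}
{0: 0, 1: 1, 2: 4, 3: 9}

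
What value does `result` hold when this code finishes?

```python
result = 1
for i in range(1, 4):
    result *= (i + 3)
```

Let's trace through this code step by step.

Initialize: result = 1
Entering loop: for i in range(1, 4):

After execution: result = 120
120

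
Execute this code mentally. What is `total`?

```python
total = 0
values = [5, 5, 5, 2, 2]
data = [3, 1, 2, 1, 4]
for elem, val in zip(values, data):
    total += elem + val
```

Let's trace through this code step by step.

Initialize: total = 0
Initialize: values = [5, 5, 5, 2, 2]
Initialize: data = [3, 1, 2, 1, 4]
Entering loop: for elem, val in zip(values, data):

After execution: total = 30
30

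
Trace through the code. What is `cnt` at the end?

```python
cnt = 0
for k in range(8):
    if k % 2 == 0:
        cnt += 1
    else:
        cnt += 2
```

Let's trace through this code step by step.

Initialize: cnt = 0
Entering loop: for k in range(8):

After execution: cnt = 12
12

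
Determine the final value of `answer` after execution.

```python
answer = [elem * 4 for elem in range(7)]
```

Let's trace through this code step by step.

Initialize: answer = [elem * 4 for elem in range(7)]

After execution: answer = [0, 4, 8, 12, 16, 20, 24]
[0, 4, 8, 12, 16, 20, 24]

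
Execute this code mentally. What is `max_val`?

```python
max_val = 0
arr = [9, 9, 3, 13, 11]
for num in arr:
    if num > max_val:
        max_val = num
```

Let's trace through this code step by step.

Initialize: max_val = 0
Initialize: arr = [9, 9, 3, 13, 11]
Entering loop: for num in arr:

After execution: max_val = 13
13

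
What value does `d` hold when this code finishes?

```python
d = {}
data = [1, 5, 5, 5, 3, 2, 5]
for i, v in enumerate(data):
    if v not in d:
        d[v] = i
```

Let's trace through this code step by step.

Initialize: d = {}
Initialize: data = [1, 5, 5, 5, 3, 2, 5]
Entering loop: for i, v in enumerate(data):

After execution: d = {1: 0, 5: 1, 3: 4, 2: 5}
{1: 0, 5: 1, 3: 4, 2: 5}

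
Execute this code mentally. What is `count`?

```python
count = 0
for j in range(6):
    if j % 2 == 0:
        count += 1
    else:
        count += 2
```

Let's trace through this code step by step.

Initialize: count = 0
Entering loop: for j in range(6):

After execution: count = 9
9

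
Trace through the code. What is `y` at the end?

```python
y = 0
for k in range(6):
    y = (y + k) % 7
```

Let's trace through this code step by step.

Initialize: y = 0
Entering loop: for k in range(6):

After execution: y = 1
1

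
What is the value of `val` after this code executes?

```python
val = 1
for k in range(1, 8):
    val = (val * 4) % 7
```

Let's trace through this code step by step.

Initialize: val = 1
Entering loop: for k in range(1, 8):

After execution: val = 4
4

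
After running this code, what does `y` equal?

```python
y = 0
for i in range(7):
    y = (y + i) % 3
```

Let's trace through this code step by step.

Initialize: y = 0
Entering loop: for i in range(7):

After execution: y = 0
0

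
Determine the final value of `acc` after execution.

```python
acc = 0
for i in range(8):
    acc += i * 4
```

Let's trace through this code step by step.

Initialize: acc = 0
Entering loop: for i in range(8):

After execution: acc = 112
112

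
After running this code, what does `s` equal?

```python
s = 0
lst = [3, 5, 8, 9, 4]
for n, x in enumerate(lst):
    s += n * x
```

Let's trace through this code step by step.

Initialize: s = 0
Initialize: lst = [3, 5, 8, 9, 4]
Entering loop: for n, x in enumerate(lst):

After execution: s = 64
64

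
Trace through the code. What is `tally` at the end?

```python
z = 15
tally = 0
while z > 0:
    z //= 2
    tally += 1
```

Let's trace through this code step by step.

Initialize: z = 15
Initialize: tally = 0
Entering loop: while z > 0:

After execution: tally = 4
4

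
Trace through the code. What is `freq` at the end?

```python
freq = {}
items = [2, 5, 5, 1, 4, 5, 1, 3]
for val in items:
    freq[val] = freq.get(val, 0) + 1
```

Let's trace through this code step by step.

Initialize: freq = {}
Initialize: items = [2, 5, 5, 1, 4, 5, 1, 3]
Entering loop: for val in items:

After execution: freq = {2: 1, 5: 3, 1: 2, 4: 1, 3: 1}
{2: 1, 5: 3, 1: 2, 4: 1, 3: 1}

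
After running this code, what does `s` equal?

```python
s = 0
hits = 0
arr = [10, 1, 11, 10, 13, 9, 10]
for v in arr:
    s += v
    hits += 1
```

Let's trace through this code step by step.

Initialize: s = 0
Initialize: hits = 0
Initialize: arr = [10, 1, 11, 10, 13, 9, 10]
Entering loop: for v in arr:

After execution: s = 64
64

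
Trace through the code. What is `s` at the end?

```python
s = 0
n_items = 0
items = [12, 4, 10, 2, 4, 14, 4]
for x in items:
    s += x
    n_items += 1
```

Let's trace through this code step by step.

Initialize: s = 0
Initialize: n_items = 0
Initialize: items = [12, 4, 10, 2, 4, 14, 4]
Entering loop: for x in items:

After execution: s = 50
50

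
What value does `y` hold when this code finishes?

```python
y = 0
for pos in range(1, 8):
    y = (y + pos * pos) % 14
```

Let's trace through this code step by step.

Initialize: y = 0
Entering loop: for pos in range(1, 8):

After execution: y = 0
0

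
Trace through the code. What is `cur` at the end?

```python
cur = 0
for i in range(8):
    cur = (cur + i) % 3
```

Let's trace through this code step by step.

Initialize: cur = 0
Entering loop: for i in range(8):

After execution: cur = 1
1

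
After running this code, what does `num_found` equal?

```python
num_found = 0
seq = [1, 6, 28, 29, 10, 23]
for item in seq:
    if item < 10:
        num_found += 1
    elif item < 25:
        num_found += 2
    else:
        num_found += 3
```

Let's trace through this code step by step.

Initialize: num_found = 0
Initialize: seq = [1, 6, 28, 29, 10, 23]
Entering loop: for item in seq:

After execution: num_found = 12
12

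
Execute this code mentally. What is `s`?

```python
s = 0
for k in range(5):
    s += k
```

Let's trace through this code step by step.

Initialize: s = 0
Entering loop: for k in range(5):

After execution: s = 10
10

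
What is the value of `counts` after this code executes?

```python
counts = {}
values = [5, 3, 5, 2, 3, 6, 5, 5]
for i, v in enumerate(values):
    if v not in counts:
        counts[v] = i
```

Let's trace through this code step by step.

Initialize: counts = {}
Initialize: values = [5, 3, 5, 2, 3, 6, 5, 5]
Entering loop: for i, v in enumerate(values):

After execution: counts = {5: 0, 3: 1, 2: 3, 6: 5}
{5: 0, 3: 1, 2: 3, 6: 5}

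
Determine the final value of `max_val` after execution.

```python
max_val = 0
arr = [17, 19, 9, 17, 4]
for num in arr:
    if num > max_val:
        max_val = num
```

Let's trace through this code step by step.

Initialize: max_val = 0
Initialize: arr = [17, 19, 9, 17, 4]
Entering loop: for num in arr:

After execution: max_val = 19
19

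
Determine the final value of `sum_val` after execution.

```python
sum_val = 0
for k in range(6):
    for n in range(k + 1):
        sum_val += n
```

Let's trace through this code step by step.

Initialize: sum_val = 0
Entering loop: for k in range(6):

After execution: sum_val = 35
35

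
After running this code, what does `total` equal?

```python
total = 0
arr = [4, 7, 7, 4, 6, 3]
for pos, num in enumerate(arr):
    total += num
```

Let's trace through this code step by step.

Initialize: total = 0
Initialize: arr = [4, 7, 7, 4, 6, 3]
Entering loop: for pos, num in enumerate(arr):

After execution: total = 31
31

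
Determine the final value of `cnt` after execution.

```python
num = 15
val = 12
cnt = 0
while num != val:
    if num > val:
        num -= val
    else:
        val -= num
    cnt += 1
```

Let's trace through this code step by step.

Initialize: num = 15
Initialize: val = 12
Initialize: cnt = 0
Entering loop: while num != val:

After execution: cnt = 4
4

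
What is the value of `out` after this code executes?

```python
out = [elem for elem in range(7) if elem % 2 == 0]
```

Let's trace through this code step by step.

Initialize: out = [elem for elem in range(7) if elem % 2 == 0]

After execution: out = [0, 2, 4, 6]
[0, 2, 4, 6]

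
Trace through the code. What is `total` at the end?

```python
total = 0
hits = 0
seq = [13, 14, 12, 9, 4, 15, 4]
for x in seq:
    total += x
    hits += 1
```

Let's trace through this code step by step.

Initialize: total = 0
Initialize: hits = 0
Initialize: seq = [13, 14, 12, 9, 4, 15, 4]
Entering loop: for x in seq:

After execution: total = 71
71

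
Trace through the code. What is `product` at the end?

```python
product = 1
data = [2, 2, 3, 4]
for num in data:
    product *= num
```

Let's trace through this code step by step.

Initialize: product = 1
Initialize: data = [2, 2, 3, 4]
Entering loop: for num in data:

After execution: product = 48
48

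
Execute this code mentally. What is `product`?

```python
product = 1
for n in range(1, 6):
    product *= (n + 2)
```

Let's trace through this code step by step.

Initialize: product = 1
Entering loop: for n in range(1, 6):

After execution: product = 2520
2520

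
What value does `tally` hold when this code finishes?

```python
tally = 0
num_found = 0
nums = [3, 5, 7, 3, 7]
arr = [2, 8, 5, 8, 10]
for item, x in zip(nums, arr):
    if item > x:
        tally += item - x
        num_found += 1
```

Let's trace through this code step by step.

Initialize: tally = 0
Initialize: num_found = 0
Initialize: nums = [3, 5, 7, 3, 7]
Initialize: arr = [2, 8, 5, 8, 10]
Entering loop: for item, x in zip(nums, arr):

After execution: tally = 3
3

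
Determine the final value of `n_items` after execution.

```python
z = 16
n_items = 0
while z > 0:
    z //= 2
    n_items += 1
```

Let's trace through this code step by step.

Initialize: z = 16
Initialize: n_items = 0
Entering loop: while z > 0:

After execution: n_items = 5
5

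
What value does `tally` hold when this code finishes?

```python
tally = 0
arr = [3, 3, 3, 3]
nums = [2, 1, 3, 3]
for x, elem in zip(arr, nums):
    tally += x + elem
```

Let's trace through this code step by step.

Initialize: tally = 0
Initialize: arr = [3, 3, 3, 3]
Initialize: nums = [2, 1, 3, 3]
Entering loop: for x, elem in zip(arr, nums):

After execution: tally = 21
21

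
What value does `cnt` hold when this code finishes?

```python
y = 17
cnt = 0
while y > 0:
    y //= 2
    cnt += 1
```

Let's trace through this code step by step.

Initialize: y = 17
Initialize: cnt = 0
Entering loop: while y > 0:

After execution: cnt = 5
5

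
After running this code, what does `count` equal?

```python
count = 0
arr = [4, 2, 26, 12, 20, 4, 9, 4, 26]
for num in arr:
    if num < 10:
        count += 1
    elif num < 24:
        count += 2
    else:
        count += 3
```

Let's trace through this code step by step.

Initialize: count = 0
Initialize: arr = [4, 2, 26, 12, 20, 4, 9, 4, 26]
Entering loop: for num in arr:

After execution: count = 15
15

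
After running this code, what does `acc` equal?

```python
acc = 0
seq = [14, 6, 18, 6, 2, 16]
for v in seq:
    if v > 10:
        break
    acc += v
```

Let's trace through this code step by step.

Initialize: acc = 0
Initialize: seq = [14, 6, 18, 6, 2, 16]
Entering loop: for v in seq:

After execution: acc = 0
0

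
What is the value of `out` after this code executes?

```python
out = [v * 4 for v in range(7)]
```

Let's trace through this code step by step.

Initialize: out = [v * 4 for v in range(7)]

After execution: out = [0, 4, 8, 12, 16, 20, 24]
[0, 4, 8, 12, 16, 20, 24]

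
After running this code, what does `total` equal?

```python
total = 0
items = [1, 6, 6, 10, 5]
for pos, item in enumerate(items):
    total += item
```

Let's trace through this code step by step.

Initialize: total = 0
Initialize: items = [1, 6, 6, 10, 5]
Entering loop: for pos, item in enumerate(items):

After execution: total = 28
28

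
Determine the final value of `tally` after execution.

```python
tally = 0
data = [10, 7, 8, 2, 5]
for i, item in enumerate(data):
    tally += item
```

Let's trace through this code step by step.

Initialize: tally = 0
Initialize: data = [10, 7, 8, 2, 5]
Entering loop: for i, item in enumerate(data):

After execution: tally = 32
32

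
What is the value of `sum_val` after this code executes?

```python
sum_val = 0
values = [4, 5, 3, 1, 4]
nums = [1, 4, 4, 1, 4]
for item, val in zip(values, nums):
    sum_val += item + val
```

Let's trace through this code step by step.

Initialize: sum_val = 0
Initialize: values = [4, 5, 3, 1, 4]
Initialize: nums = [1, 4, 4, 1, 4]
Entering loop: for item, val in zip(values, nums):

After execution: sum_val = 31
31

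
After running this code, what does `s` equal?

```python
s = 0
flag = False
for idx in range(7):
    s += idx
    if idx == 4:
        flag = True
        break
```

Let's trace through this code step by step.

Initialize: s = 0
Initialize: flag = False
Entering loop: for idx in range(7):

After execution: s = 10
10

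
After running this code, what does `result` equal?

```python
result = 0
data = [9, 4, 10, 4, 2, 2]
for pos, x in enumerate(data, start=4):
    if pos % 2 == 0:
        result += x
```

Let's trace through this code step by step.

Initialize: result = 0
Initialize: data = [9, 4, 10, 4, 2, 2]
Entering loop: for pos, x in enumerate(data, start=4):

After execution: result = 21
21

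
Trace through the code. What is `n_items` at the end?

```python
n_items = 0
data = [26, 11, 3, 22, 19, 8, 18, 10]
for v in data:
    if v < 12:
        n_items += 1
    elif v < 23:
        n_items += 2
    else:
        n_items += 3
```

Let's trace through this code step by step.

Initialize: n_items = 0
Initialize: data = [26, 11, 3, 22, 19, 8, 18, 10]
Entering loop: for v in data:

After execution: n_items = 13
13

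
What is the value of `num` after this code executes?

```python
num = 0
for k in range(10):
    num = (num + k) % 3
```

Let's trace through this code step by step.

Initialize: num = 0
Entering loop: for k in range(10):

After execution: num = 0
0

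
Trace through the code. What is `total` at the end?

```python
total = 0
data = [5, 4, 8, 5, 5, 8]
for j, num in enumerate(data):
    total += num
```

Let's trace through this code step by step.

Initialize: total = 0
Initialize: data = [5, 4, 8, 5, 5, 8]
Entering loop: for j, num in enumerate(data):

After execution: total = 35
35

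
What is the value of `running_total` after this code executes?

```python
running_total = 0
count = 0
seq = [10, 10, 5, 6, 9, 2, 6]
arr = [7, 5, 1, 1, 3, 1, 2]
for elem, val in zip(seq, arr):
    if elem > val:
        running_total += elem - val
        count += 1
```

Let's trace through this code step by step.

Initialize: running_total = 0
Initialize: count = 0
Initialize: seq = [10, 10, 5, 6, 9, 2, 6]
Initialize: arr = [7, 5, 1, 1, 3, 1, 2]
Entering loop: for elem, val in zip(seq, arr):

After execution: running_total = 28
28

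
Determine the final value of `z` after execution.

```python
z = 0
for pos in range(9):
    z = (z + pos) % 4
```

Let's trace through this code step by step.

Initialize: z = 0
Entering loop: for pos in range(9):

After execution: z = 0
0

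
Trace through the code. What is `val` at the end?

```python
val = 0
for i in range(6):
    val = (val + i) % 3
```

Let's trace through this code step by step.

Initialize: val = 0
Entering loop: for i in range(6):

After execution: val = 0
0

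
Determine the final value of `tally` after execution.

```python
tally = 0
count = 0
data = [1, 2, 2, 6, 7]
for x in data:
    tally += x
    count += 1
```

Let's trace through this code step by step.

Initialize: tally = 0
Initialize: count = 0
Initialize: data = [1, 2, 2, 6, 7]
Entering loop: for x in data:

After execution: tally = 18
18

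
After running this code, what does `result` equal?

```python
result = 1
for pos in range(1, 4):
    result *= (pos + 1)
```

Let's trace through this code step by step.

Initialize: result = 1
Entering loop: for pos in range(1, 4):

After execution: result = 24
24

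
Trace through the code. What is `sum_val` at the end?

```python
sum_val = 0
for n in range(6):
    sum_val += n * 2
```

Let's trace through this code step by step.

Initialize: sum_val = 0
Entering loop: for n in range(6):

After execution: sum_val = 30
30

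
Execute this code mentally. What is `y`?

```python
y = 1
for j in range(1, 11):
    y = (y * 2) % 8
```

Let's trace through this code step by step.

Initialize: y = 1
Entering loop: for j in range(1, 11):

After execution: y = 0
0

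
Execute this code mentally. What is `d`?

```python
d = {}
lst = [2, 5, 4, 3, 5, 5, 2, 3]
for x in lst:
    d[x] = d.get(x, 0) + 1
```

Let's trace through this code step by step.

Initialize: d = {}
Initialize: lst = [2, 5, 4, 3, 5, 5, 2, 3]
Entering loop: for x in lst:

After execution: d = {2: 2, 5: 3, 4: 1, 3: 2}
{2: 2, 5: 3, 4: 1, 3: 2}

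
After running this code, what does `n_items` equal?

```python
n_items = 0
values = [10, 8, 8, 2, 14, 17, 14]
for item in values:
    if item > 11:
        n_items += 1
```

Let's trace through this code step by step.

Initialize: n_items = 0
Initialize: values = [10, 8, 8, 2, 14, 17, 14]
Entering loop: for item in values:

After execution: n_items = 3
3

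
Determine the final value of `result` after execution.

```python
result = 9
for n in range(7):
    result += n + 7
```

Let's trace through this code step by step.

Initialize: result = 9
Entering loop: for n in range(7):

After execution: result = 79
79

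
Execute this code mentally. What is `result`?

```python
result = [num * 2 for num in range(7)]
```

Let's trace through this code step by step.

Initialize: result = [num * 2 for num in range(7)]

After execution: result = [0, 2, 4, 6, 8, 10, 12]
[0, 2, 4, 6, 8, 10, 12]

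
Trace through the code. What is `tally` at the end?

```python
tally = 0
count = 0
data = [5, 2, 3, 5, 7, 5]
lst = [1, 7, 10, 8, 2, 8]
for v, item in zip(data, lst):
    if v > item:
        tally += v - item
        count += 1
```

Let's trace through this code step by step.

Initialize: tally = 0
Initialize: count = 0
Initialize: data = [5, 2, 3, 5, 7, 5]
Initialize: lst = [1, 7, 10, 8, 2, 8]
Entering loop: for v, item in zip(data, lst):

After execution: tally = 9
9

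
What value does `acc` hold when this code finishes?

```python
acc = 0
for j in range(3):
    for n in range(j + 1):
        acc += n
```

Let's trace through this code step by step.

Initialize: acc = 0
Entering loop: for j in range(3):

After execution: acc = 4
4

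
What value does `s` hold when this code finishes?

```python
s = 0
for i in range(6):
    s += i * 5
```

Let's trace through this code step by step.

Initialize: s = 0
Entering loop: for i in range(6):

After execution: s = 75
75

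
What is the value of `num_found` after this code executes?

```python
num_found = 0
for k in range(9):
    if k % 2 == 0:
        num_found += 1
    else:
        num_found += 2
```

Let's trace through this code step by step.

Initialize: num_found = 0
Entering loop: for k in range(9):

After execution: num_found = 13
13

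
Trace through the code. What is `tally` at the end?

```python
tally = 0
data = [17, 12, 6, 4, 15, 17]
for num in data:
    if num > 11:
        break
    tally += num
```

Let's trace through this code step by step.

Initialize: tally = 0
Initialize: data = [17, 12, 6, 4, 15, 17]
Entering loop: for num in data:

After execution: tally = 0
0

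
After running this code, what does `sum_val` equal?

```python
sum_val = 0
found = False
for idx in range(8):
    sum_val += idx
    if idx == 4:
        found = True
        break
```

Let's trace through this code step by step.

Initialize: sum_val = 0
Initialize: found = False
Entering loop: for idx in range(8):

After execution: sum_val = 10
10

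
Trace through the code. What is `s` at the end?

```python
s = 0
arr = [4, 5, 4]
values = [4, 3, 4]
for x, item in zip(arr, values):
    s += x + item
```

Let's trace through this code step by step.

Initialize: s = 0
Initialize: arr = [4, 5, 4]
Initialize: values = [4, 3, 4]
Entering loop: for x, item in zip(arr, values):

After execution: s = 24
24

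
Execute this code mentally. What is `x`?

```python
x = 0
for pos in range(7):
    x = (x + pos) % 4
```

Let's trace through this code step by step.

Initialize: x = 0
Entering loop: for pos in range(7):

After execution: x = 1
1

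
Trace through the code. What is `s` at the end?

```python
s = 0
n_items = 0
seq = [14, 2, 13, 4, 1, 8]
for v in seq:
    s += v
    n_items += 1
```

Let's trace through this code step by step.

Initialize: s = 0
Initialize: n_items = 0
Initialize: seq = [14, 2, 13, 4, 1, 8]
Entering loop: for v in seq:

After execution: s = 42
42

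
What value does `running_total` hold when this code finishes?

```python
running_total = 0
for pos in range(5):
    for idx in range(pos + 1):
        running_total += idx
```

Let's trace through this code step by step.

Initialize: running_total = 0
Entering loop: for pos in range(5):

After execution: running_total = 20
20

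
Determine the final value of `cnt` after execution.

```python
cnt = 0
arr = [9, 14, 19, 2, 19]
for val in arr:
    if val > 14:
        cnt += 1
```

Let's trace through this code step by step.

Initialize: cnt = 0
Initialize: arr = [9, 14, 19, 2, 19]
Entering loop: for val in arr:

After execution: cnt = 2
2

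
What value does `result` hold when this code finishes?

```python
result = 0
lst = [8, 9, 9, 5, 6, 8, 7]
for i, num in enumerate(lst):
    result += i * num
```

Let's trace through this code step by step.

Initialize: result = 0
Initialize: lst = [8, 9, 9, 5, 6, 8, 7]
Entering loop: for i, num in enumerate(lst):

After execution: result = 148
148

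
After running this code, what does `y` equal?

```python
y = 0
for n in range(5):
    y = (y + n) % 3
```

Let's trace through this code step by step.

Initialize: y = 0
Entering loop: for n in range(5):

After execution: y = 1
1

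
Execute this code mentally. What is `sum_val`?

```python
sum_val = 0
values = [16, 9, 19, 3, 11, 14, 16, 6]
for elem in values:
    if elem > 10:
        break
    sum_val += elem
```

Let's trace through this code step by step.

Initialize: sum_val = 0
Initialize: values = [16, 9, 19, 3, 11, 14, 16, 6]
Entering loop: for elem in values:

After execution: sum_val = 0
0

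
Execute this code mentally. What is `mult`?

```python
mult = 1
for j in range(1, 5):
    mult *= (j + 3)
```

Let's trace through this code step by step.

Initialize: mult = 1
Entering loop: for j in range(1, 5):

After execution: mult = 840
840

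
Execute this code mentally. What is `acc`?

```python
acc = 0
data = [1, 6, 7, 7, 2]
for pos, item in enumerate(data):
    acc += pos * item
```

Let's trace through this code step by step.

Initialize: acc = 0
Initialize: data = [1, 6, 7, 7, 2]
Entering loop: for pos, item in enumerate(data):

After execution: acc = 49
49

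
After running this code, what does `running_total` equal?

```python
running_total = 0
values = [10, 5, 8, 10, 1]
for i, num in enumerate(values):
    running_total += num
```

Let's trace through this code step by step.

Initialize: running_total = 0
Initialize: values = [10, 5, 8, 10, 1]
Entering loop: for i, num in enumerate(values):

After execution: running_total = 34
34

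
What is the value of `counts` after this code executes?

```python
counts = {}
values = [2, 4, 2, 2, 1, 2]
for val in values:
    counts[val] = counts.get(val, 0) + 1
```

Let's trace through this code step by step.

Initialize: counts = {}
Initialize: values = [2, 4, 2, 2, 1, 2]
Entering loop: for val in values:

After execution: counts = {2: 4, 4: 1, 1: 1}
{2: 4, 4: 1, 1: 1}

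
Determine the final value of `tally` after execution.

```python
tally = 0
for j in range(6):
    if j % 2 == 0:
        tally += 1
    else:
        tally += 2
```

Let's trace through this code step by step.

Initialize: tally = 0
Entering loop: for j in range(6):

After execution: tally = 9
9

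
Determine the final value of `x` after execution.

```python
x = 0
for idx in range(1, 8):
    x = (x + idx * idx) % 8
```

Let's trace through this code step by step.

Initialize: x = 0
Entering loop: for idx in range(1, 8):

After execution: x = 4
4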